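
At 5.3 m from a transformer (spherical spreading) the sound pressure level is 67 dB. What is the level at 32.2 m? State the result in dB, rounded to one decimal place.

Spherical spreading from a point source gives a 20·log₁₀(r₂/r₁) drop.
L₂ = 67 − 20·log₁₀(32.2/5.3) = 67 − 15.672 = 51.33 dB.

51.3 dB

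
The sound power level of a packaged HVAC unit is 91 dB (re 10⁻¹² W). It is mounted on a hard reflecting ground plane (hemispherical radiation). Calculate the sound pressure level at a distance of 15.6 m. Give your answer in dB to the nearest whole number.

59 dB

The power spreads over a hemisphere of area 2π·r², so L_p = L_w − 10·log₁₀(2π·r²).
2π·r² = 1529 m², 10·log₁₀ of that is 31.844 dB.
L_p = 91 − 31.844 = 59.16 dB.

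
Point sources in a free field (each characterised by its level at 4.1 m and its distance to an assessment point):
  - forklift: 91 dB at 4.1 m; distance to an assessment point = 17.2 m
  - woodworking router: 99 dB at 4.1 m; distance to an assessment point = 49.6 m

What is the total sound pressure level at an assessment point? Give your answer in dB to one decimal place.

81.0 dB

First find each source's level at the receiver (point-source: −20·log₁₀(r/r_ref)), then combine on an intensity basis.
forklift: 91 − 20·log₁₀(17.2/4.1) = 91 − 12.45 = 78.55 dB.
woodworking router: 99 − 20·log₁₀(49.6/4.1) = 99 − 21.65 = 77.35 dB.
Σ 10^(L/10) = 1.258e+08 → L_total = 10·log₁₀(1.258e+08) = 81.00 dB.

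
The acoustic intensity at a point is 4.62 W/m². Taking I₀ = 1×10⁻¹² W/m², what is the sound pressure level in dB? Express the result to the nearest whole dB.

L = 10·log₁₀(I/I₀) = 10·log₁₀(4.62/10⁻¹²) = 10·log₁₀(4.62×10^12).
L = 10·(0.6646 + 12) = 126.65 dB.

127 dB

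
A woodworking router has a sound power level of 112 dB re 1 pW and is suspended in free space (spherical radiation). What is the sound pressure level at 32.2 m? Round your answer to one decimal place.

Free-field spherical radiation: L_p = L_w − 10·log₁₀(4π·r²), r = 32.2 m.
4π·r² = 1.303e+04 m², 10·log₁₀ of that is 41.149 dB.
L_p = 112 − 41.149 = 70.85 dB.

70.9 dB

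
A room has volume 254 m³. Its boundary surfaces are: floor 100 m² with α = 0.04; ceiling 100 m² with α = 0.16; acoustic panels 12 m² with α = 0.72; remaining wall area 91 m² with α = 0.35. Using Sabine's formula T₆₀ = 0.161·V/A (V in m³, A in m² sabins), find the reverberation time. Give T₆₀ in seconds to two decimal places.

0.68 s

Summing Sᵢαᵢ: 100·0.04 + 100·0.16 + 12·0.72 + 91·0.35 = 60.49 m².
T₆₀ = 0.161·V/A = 0.161·254/60.49 = 0.676 s.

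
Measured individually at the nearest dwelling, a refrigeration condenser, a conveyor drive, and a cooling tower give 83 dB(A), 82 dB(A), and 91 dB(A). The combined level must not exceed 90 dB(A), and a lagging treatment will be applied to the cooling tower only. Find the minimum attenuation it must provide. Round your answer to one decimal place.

Everything except the cooling tower sums to 10^(83/10) + 10^(82/10) = 3.580e+08 in linear terms, 85.54 dB(A).
The limit corresponds to 10^(90/10) = 1.000e+09; subtracting the fixed part leaves 6.420e+08 for the cooling tower, i.e. 88.08 dB(A).
Required insertion loss = 91 − 88.08 = 2.92 dB.

2.9 dB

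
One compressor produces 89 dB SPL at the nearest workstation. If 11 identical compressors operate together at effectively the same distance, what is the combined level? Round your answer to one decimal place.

With 11 equal, uncorrelated contributions the intensity is 11× that of one unit, giving a rise of 10·log₁₀ 11.
L_total = 89 + 10·log₁₀(11) = 89 + 10.414 = 99.41 dB SPL.

99.4 dB SPL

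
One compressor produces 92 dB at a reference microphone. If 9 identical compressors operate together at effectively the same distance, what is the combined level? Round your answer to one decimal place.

L_total = L₁ + 10·log₁₀ N for N identical incoherent sources.
L_total = 92 + 10·log₁₀(9) = 92 + 9.542 = 101.54 dB.

101.5 dB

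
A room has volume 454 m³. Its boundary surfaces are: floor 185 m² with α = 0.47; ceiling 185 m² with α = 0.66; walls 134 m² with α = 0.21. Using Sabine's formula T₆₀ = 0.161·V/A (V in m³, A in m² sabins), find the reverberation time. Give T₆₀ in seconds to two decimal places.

A = Σ Sᵢαᵢ = 185·0.47 + 185·0.66 + 134·0.21 = 237.19 m².
T₆₀ = 0.161 × 454 / 237.19 = 0.308 s.

0.31 s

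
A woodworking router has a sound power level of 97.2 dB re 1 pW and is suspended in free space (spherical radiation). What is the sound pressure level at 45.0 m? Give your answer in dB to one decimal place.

The power spreads over a sphere of area 4π·r², so L_p = L_w − 10·log₁₀(4π·r²).
4π·r² = 2.545e+04 m², 10·log₁₀ of that is 44.056 dB.
L_p = 97.2 − 44.056 = 53.14 dB.

53.1 dB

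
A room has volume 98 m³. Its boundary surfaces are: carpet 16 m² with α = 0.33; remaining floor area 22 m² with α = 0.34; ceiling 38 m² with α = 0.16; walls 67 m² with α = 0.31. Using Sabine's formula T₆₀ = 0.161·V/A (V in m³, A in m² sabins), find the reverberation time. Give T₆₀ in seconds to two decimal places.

Total absorption A = 16·0.33 + 22·0.34 + 38·0.16 + 67·0.31 = 39.61 m² sabins.
T₆₀ = 0.161 × 98 / 39.61 = 0.398 s.

0.40 s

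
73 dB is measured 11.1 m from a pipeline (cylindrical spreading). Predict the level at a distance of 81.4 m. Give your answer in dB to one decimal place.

For a line source, L₂ = L₁ − 10·log₁₀(r₂/r₁).
L₂ = 73 − 10·log₁₀(81.4/11.1) = 73 − 8.653 = 64.35 dB.

64.3 dB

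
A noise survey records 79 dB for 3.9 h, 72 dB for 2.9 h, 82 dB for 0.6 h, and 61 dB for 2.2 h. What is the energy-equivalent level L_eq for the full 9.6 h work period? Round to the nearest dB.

Weight each interval's intensity by its duration and average over T = 9.6 h:
Σ tᵢ·10^(Lᵢ/10) = 3.9·10^(79/10) + 2.9·10^(72/10) + 0.6·10^(82/10) + 2.2·10^(61/10) = 4.536e+08.
L_eq = 10·log₁₀(4.536e+08/9.6) = 76.74 dB.

77 dB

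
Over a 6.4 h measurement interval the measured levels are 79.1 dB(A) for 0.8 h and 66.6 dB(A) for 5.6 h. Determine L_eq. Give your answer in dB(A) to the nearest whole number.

72 dB(A)

L_eq = 10·log₁₀[(1/T)·Σ tᵢ·10^(Lᵢ/10)] with T = 6.4 h.
Σ tᵢ·10^(Lᵢ/10) = 0.8·10^(79.1/10) + 5.6·10^(66.6/10) = 9.062e+07.
L_eq = 10·log₁₀(9.062e+07/6.4) = 71.51 dB(A).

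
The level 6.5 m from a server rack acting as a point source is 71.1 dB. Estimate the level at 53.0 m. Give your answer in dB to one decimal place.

52.9 dB

Spherical spreading from a point source gives a 20·log₁₀(r₂/r₁) drop.
L₂ = 71.1 − 20·log₁₀(53.0/6.5) = 71.1 − 18.227 = 52.87 dB.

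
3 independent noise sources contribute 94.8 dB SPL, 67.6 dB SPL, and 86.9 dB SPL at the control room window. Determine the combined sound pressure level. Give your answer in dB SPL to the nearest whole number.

95 dB SPL

Incoherent sources combine by intensity addition: L_total = 10·log₁₀(Σ 10^(L_i/10)).
Σ 10^(L/10) = 10^(94.8/10) + 10^(67.6/10) + 10^(86.9/10) = 3.515e+09.
L_total = 10·log₁₀(3.515e+09) = 95.46 dB SPL.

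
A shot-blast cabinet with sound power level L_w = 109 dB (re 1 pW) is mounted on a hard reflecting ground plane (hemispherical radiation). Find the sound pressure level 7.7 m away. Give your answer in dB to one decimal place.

83.3 dB

L_p = L_w − 10·log₁₀(2π·r²) with r = 7.7 m.
2π·r² = 372.5 m², 10·log₁₀ of that is 25.712 dB.
L_p = 109 − 25.712 = 83.29 dB.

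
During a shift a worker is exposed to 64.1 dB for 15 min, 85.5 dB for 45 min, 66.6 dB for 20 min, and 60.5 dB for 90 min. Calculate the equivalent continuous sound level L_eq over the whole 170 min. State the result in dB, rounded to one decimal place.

Weight each interval's intensity by its duration and average over T = 170 min:
Σ tᵢ·10^(Lᵢ/10) = 15·10^(64.1/10) + 45·10^(85.5/10) + 20·10^(66.6/10) + 90·10^(60.5/10) = 1.620e+10.
L_eq = 10·log₁₀(1.620e+10/170) = 79.79 dB.

79.8 dB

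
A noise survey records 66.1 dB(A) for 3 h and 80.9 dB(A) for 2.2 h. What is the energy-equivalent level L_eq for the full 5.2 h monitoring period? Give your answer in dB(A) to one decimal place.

Weight each interval's intensity by its duration and average over T = 5.2 h:
Σ tᵢ·10^(Lᵢ/10) = 3·10^(66.1/10) + 2.2·10^(80.9/10) = 2.829e+08.
L_eq = 10·log₁₀(2.829e+08/5.2) = 77.36 dB(A).

77.4 dB(A)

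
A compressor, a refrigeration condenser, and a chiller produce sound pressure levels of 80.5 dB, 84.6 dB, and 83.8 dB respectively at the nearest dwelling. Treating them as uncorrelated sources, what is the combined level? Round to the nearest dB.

88 dB

For uncorrelated sources the intensities add, so convert each level to linear form, sum, and take 10·log₁₀ of the total.
Σ 10^(L/10) = 10^(80.5/10) + 10^(84.6/10) + 10^(83.8/10) = 6.405e+08.
L_total = 10·log₁₀(6.405e+08) = 88.07 dB.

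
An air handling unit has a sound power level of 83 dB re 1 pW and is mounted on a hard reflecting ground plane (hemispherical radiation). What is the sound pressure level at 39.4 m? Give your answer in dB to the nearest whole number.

43 dB

Free-field hemispherical radiation: L_p = L_w − 10·log₁₀(2π·r²), r = 39.4 m.
2π·r² = 9754 m², 10·log₁₀ of that is 39.892 dB.
L_p = 83 − 39.892 = 43.11 dB.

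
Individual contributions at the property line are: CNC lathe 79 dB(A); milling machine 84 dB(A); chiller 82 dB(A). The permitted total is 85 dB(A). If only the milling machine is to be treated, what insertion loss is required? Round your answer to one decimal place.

5.1 dB

Everything except the milling machine sums to 10^(79/10) + 10^(82/10) = 2.379e+08 in linear terms, 83.76 dB(A).
The limit corresponds to 10^(85/10) = 3.162e+08; subtracting the fixed part leaves 7.831e+07 for the milling machine, i.e. 78.94 dB(A).
Required insertion loss = 84 − 78.94 = 5.06 dB.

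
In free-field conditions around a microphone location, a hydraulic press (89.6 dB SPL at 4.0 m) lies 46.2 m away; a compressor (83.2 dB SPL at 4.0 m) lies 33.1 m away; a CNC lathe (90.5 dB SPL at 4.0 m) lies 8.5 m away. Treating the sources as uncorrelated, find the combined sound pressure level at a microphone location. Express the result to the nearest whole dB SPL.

Propagate each source to the receiver with L = L_ref − 20·log₁₀(r/r_ref), then add intensities.
hydraulic press: 89.6 − 20·log₁₀(46.2/4.0) = 89.6 − 21.25 = 68.35 dB SPL.
compressor: 83.2 − 20·log₁₀(33.1/4.0) = 83.2 − 18.36 = 64.84 dB SPL.
CNC lathe: 90.5 − 20·log₁₀(8.5/4.0) = 90.5 − 6.55 = 83.95 dB SPL.
Σ 10^(L/10) = 2.584e+08 → L_total = 10·log₁₀(2.584e+08) = 84.12 dB SPL.

84 dB SPL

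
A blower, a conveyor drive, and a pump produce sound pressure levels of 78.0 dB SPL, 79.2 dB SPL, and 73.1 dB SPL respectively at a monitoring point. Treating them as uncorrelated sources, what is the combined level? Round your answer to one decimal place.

Incoherent sources combine by intensity addition: L_total = 10·log₁₀(Σ 10^(L_i/10)).
Σ 10^(L/10) = 10^(78.0/10) + 10^(79.2/10) + 10^(73.1/10) = 1.667e+08.
L_total = 10·log₁₀(1.667e+08) = 82.22 dB SPL.

82.2 dB SPL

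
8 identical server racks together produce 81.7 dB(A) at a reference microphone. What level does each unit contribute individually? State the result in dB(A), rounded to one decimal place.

8 equal contributions raise the level by 10·log₁₀ 8 = 9.031 dB, so each unit alone gives 81.7 − 9.031.

72.7 dB(A)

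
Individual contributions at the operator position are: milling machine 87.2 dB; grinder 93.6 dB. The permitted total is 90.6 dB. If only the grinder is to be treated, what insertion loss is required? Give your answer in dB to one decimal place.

5.7 dB

Everything except the grinder sums to 10^(87.2/10) = 5.248e+08 in linear terms, 87.20 dB.
To meet 90.6 dB overall, the treated grinder may contribute at most 10^(90.6/10) − 5.248e+08 = 6.233e+08, i.e. 87.95 dB.
Required insertion loss = 93.6 − 87.95 = 5.65 dB.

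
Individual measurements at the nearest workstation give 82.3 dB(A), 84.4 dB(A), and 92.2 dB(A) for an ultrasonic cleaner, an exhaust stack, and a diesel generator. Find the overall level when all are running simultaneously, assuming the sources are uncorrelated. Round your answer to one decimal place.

Incoherent sources combine by intensity addition: L_total = 10·log₁₀(Σ 10^(L_i/10)).
Σ 10^(L/10) = 10^(82.3/10) + 10^(84.4/10) + 10^(92.2/10) = 2.105e+09.
L_total = 10·log₁₀(2.105e+09) = 93.23 dB(A).

93.2 dB(A)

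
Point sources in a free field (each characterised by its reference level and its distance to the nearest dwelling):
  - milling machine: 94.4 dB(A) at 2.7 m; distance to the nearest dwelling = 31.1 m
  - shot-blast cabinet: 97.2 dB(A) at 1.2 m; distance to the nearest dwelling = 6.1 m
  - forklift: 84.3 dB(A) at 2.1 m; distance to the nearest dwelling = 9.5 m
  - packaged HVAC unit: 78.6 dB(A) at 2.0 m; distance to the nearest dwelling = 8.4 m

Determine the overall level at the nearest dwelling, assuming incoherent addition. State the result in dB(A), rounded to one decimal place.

Propagate each source to the receiver with L = L_ref − 20·log₁₀(r/r_ref), then add intensities.
milling machine: 94.4 − 20·log₁₀(31.1/2.7) = 94.4 − 21.23 = 73.17 dB(A).
shot-blast cabinet: 97.2 − 20·log₁₀(6.1/1.2) = 97.2 − 14.12 = 83.08 dB(A).
forklift: 84.3 − 20·log₁₀(9.5/2.1) = 84.3 − 13.11 = 71.19 dB(A).
packaged HVAC unit: 78.6 − 20·log₁₀(8.4/2.0) = 78.6 − 12.46 = 66.14 dB(A).
Σ 10^(L/10) = 2.411e+08 → L_total = 10·log₁₀(2.411e+08) = 83.82 dB(A).

83.8 dB(A)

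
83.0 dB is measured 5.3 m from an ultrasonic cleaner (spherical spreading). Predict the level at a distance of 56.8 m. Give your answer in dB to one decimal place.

For a point source, L₂ = L₁ − 20·log₁₀(r₂/r₁).
L₂ = 83.0 − 20·log₁₀(56.8/5.3) = 83.0 − 20.601 = 62.40 dB.

62.4 dB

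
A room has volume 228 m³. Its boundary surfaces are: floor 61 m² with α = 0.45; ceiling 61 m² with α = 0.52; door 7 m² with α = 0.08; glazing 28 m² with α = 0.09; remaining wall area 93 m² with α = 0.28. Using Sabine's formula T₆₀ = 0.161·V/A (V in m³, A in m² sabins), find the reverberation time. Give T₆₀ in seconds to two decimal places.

A = Σ Sᵢαᵢ = 61·0.45 + 61·0.52 + 7·0.08 + 28·0.09 + 93·0.28 = 88.29 m².
T₆₀ = 0.161·V/A = 0.161·228/88.29 = 0.416 s.

0.42 s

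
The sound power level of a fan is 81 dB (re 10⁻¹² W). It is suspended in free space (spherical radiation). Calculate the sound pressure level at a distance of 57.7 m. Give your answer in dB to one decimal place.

34.8 dB

L_p = L_w − 10·log₁₀(4π·r²) with r = 57.7 m.
4π·r² = 4.184e+04 m², 10·log₁₀ of that is 46.216 dB.
L_p = 81 − 46.216 = 34.78 dB.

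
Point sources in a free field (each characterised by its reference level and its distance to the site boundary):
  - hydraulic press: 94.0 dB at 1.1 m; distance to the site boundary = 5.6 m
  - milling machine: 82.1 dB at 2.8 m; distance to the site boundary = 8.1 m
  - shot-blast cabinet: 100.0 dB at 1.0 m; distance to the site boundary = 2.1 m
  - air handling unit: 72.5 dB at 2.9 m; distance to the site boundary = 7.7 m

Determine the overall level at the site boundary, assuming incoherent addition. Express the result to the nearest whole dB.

94 dB

First find each source's level at the receiver (point-source: −20·log₁₀(r/r_ref)), then combine on an intensity basis.
hydraulic press: 94.0 − 20·log₁₀(5.6/1.1) = 94.0 − 14.14 = 79.86 dB.
milling machine: 82.1 − 20·log₁₀(8.1/2.8) = 82.1 − 9.23 = 72.87 dB.
shot-blast cabinet: 100.0 − 20·log₁₀(2.1/1.0) = 100.0 − 6.44 = 93.56 dB.
air handling unit: 72.5 − 20·log₁₀(7.7/2.9) = 72.5 − 8.48 = 64.02 dB.
Σ 10^(L/10) = 2.386e+09 → L_total = 10·log₁₀(2.386e+09) = 93.78 dB.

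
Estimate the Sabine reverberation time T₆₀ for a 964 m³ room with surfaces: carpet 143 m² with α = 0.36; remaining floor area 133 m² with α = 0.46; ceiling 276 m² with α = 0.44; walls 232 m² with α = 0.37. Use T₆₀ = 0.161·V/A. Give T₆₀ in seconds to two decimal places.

0.49 s

Summing Sᵢαᵢ: 143·0.36 + 133·0.46 + 276·0.44 + 232·0.37 = 319.94 m².
T₆₀ = 0.161 × 964 / 319.94 = 0.485 s.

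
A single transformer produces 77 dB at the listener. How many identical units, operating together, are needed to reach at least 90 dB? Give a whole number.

Need L₁ + 10·log₁₀ N ≥ 90, i.e. log₁₀ N ≥ 1.30.
N ≥ 10^(13.0/10) = 19.953, so N = 20.

20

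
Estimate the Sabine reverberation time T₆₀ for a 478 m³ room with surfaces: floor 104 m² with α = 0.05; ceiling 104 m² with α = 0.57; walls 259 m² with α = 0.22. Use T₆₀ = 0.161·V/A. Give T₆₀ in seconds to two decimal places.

0.63 s

Total absorption A = 104·0.05 + 104·0.57 + 259·0.22 = 121.46 m² sabins.
T₆₀ = 0.161·V/A = 0.161·478/121.46 = 0.634 s.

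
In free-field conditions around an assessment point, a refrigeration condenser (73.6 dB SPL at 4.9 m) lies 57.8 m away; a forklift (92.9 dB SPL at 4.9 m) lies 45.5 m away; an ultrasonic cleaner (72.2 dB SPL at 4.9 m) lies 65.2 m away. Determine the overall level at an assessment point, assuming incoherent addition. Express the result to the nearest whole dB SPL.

74 dB SPL

First find each source's level at the receiver (point-source: −20·log₁₀(r/r_ref)), then combine on an intensity basis.
refrigeration condenser: 73.6 − 20·log₁₀(57.8/4.9) = 73.6 − 21.43 = 52.17 dB SPL.
forklift: 92.9 − 20·log₁₀(45.5/4.9) = 92.9 − 19.36 = 73.54 dB SPL.
ultrasonic cleaner: 72.2 − 20·log₁₀(65.2/4.9) = 72.2 − 22.48 = 49.72 dB SPL.
Σ 10^(L/10) = 2.287e+07 → L_total = 10·log₁₀(2.287e+07) = 73.59 dB SPL.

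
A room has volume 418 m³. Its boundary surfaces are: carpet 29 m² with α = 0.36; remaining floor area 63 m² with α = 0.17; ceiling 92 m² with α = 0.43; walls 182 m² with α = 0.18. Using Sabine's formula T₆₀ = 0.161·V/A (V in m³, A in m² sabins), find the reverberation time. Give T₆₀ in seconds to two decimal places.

0.72 s

Total absorption A = 29·0.36 + 63·0.17 + 92·0.43 + 182·0.18 = 93.47 m² sabins.
T₆₀ = 0.161·V/A = 0.161·418/93.47 = 0.720 s.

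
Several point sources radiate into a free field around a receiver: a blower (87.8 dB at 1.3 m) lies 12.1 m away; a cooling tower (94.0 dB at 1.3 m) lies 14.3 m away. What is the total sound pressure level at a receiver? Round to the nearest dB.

First find each source's level at the receiver (point-source: −20·log₁₀(r/r_ref)), then combine on an intensity basis.
blower: 87.8 − 20·log₁₀(12.1/1.3) = 87.8 − 19.38 = 68.42 dB.
cooling tower: 94.0 − 20·log₁₀(14.3/1.3) = 94.0 − 20.83 = 73.17 dB.
Σ 10^(L/10) = 2.771e+07 → L_total = 10·log₁₀(2.771e+07) = 74.43 dB.

74 dB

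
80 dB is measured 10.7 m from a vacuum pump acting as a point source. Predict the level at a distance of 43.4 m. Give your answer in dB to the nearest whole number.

Point-source attenuation: ΔL = 20·log₁₀(r₂/r₁) = 20·log₁₀(43.4/10.7) = 12.162 dB.
L₂ = 80 − 20·log₁₀(43.4/10.7) = 80 − 12.162 = 67.84 dB.

68 dB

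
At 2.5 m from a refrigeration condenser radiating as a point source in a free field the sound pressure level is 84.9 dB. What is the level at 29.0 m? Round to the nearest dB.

64 dB

For a point source, L₂ = L₁ − 20·log₁₀(r₂/r₁).
L₂ = 84.9 − 20·log₁₀(29.0/2.5) = 84.9 − 21.289 = 63.61 dB.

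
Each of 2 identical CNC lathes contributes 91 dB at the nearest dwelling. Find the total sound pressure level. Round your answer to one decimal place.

94.0 dB

With 2 equal, uncorrelated contributions the intensity is 2× that of one unit, giving a rise of 10·log₁₀ 2.
L_total = 91 + 10·log₁₀(2) = 91 + 3.010 = 94.01 dB.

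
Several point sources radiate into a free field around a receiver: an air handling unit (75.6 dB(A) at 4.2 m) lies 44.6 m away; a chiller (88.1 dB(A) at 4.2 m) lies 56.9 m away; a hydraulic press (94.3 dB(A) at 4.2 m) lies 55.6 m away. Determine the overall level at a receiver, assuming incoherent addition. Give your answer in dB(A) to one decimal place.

Apply inverse-square spreading to bring every level to the receiver, then sum 10^(L/10).
air handling unit: 75.6 − 20·log₁₀(44.6/4.2) = 75.6 − 20.52 = 55.08 dB(A).
chiller: 88.1 − 20·log₁₀(56.9/4.2) = 88.1 − 22.64 = 65.46 dB(A).
hydraulic press: 94.3 − 20·log₁₀(55.6/4.2) = 94.3 − 22.44 = 71.86 dB(A).
Σ 10^(L/10) = 1.920e+07 → L_total = 10·log₁₀(1.920e+07) = 72.83 dB(A).

72.8 dB(A)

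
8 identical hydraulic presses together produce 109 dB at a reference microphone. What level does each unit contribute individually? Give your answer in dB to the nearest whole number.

For N identical incoherent sources L_total = L₁ + 10·log₁₀ N, so L₁ = 109 − 10·log₁₀(8) = 109 − 9.031.

100 dB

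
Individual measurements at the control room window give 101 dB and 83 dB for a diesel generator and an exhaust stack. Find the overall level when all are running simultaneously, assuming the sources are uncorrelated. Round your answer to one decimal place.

101.1 dB

Incoherent sources combine by intensity addition: L_total = 10·log₁₀(Σ 10^(L_i/10)).
Σ 10^(L/10) = 10^(101/10) + 10^(83/10) = 1.279e+10.
L_total = 10·log₁₀(1.279e+10) = 101.07 dB.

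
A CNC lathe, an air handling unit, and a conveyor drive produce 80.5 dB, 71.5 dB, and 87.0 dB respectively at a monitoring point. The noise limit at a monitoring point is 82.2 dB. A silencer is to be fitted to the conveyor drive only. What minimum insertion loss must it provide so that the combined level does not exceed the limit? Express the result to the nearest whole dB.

The untreated sources together contribute 10^(80.5/10) + 10^(71.5/10) = 1.263e+08, i.e. 81.01 dB.
The limit corresponds to 10^(82.2/10) = 1.660e+08; subtracting the fixed part leaves 3.963e+07 for the conveyor drive, i.e. 75.98 dB.
Required insertion loss = 87.0 − 75.98 = 11.02 dB.

11 dB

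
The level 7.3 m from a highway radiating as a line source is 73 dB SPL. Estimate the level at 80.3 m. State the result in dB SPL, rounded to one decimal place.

62.6 dB SPL

Line-source attenuation: ΔL = 10·log₁₀(r₂/r₁) = 10·log₁₀(80.3/7.3) = 10.414 dB.
L₂ = 73 − 10·log₁₀(80.3/7.3) = 73 − 10.414 = 62.59 dB SPL.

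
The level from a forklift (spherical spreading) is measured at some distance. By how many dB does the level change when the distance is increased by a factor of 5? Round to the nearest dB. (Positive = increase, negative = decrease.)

A point source loses 6 dB per doubling of distance; generally ΔL = −20·log₁₀(r₂/r₁).
ΔL = −20·log₁₀(5) = -13.98 dB.

-14 dB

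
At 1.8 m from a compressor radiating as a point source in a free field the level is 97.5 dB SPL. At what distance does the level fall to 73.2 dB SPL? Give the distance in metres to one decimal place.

Point-source spreading drops the level by 20·log₁₀(r₂/r₁); inverting, r₂/r₁ = 10^(ΔL/20).
r₂ = 1.8·10^((97.5−73.2)/20) = 1.8·10^(24.3/20) = 29.53 m.

29.5 m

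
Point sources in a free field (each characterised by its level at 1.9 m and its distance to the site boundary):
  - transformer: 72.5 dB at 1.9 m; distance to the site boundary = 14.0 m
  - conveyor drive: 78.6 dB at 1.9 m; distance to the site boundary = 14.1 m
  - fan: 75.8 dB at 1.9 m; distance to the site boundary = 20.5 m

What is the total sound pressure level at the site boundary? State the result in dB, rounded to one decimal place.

First find each source's level at the receiver (point-source: −20·log₁₀(r/r_ref)), then combine on an intensity basis.
transformer: 72.5 − 20·log₁₀(14.0/1.9) = 72.5 − 17.35 = 55.15 dB.
conveyor drive: 78.6 − 20·log₁₀(14.1/1.9) = 78.6 − 17.41 = 61.19 dB.
fan: 75.8 − 20·log₁₀(20.5/1.9) = 75.8 − 20.66 = 55.14 dB.
Σ 10^(L/10) = 1.970e+06 → L_total = 10·log₁₀(1.970e+06) = 62.94 dB.

62.9 dB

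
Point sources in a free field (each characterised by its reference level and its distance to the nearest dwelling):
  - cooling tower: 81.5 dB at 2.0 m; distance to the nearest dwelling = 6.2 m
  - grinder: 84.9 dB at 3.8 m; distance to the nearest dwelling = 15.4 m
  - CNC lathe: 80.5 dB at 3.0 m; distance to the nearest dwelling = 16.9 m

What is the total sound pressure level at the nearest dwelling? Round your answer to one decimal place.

Propagate each source to the receiver with L = L_ref − 20·log₁₀(r/r_ref), then add intensities.
cooling tower: 81.5 − 20·log₁₀(6.2/2.0) = 81.5 − 9.83 = 71.67 dB.
grinder: 84.9 − 20·log₁₀(15.4/3.8) = 84.9 − 12.15 = 72.75 dB.
CNC lathe: 80.5 − 20·log₁₀(16.9/3.0) = 80.5 − 15.02 = 65.48 dB.
Σ 10^(L/10) = 3.705e+07 → L_total = 10·log₁₀(3.705e+07) = 75.69 dB.

75.7 dB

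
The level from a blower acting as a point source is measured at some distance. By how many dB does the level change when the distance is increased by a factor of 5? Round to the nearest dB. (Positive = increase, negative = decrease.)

With spherical spreading the level changes by −20·log₁₀(r₂/r₁).
ΔL = −20·log₁₀(5) = -13.98 dB.

-14 dB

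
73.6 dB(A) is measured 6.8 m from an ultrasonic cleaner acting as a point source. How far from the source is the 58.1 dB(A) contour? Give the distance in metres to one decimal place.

Point-source spreading drops the level by 20·log₁₀(r₂/r₁); inverting, r₂/r₁ = 10^(ΔL/20).
r₂ = 6.8·10^((73.6−58.1)/20) = 6.8·10^(15.5/20) = 40.51 m.

40.5 m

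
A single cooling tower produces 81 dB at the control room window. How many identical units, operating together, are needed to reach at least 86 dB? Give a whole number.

4

The shortfall is 86 − 81 = 5.0 dB, and N units add 10·log₁₀ N, so need 10·log₁₀ N ≥ 5.0.
N ≥ 10^(5.0/10) = 3.162, so N = 4.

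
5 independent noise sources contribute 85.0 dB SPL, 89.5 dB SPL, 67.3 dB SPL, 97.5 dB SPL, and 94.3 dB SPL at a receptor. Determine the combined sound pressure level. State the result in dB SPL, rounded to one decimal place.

99.8 dB SPL

For uncorrelated sources the intensities add, so convert each level to linear form, sum, and take 10·log₁₀ of the total.
Σ 10^(L/10) = 10^(85.0/10) + 10^(89.5/10) + 10^(67.3/10) + 10^(97.5/10) + 10^(94.3/10) = 9.528e+09.
L_total = 10·log₁₀(9.528e+09) = 99.79 dB SPL.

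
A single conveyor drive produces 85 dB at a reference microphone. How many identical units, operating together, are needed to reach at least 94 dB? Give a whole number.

Need L₁ + 10·log₁₀ N ≥ 94, i.e. log₁₀ N ≥ 0.90.
N ≥ 10^(9.0/10) = 7.943, so N = 8.

8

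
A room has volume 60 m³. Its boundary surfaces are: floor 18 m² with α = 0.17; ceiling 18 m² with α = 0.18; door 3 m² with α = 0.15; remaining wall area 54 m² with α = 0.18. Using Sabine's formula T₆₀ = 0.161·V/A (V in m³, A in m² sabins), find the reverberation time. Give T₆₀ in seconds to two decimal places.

0.59 s

A = Σ Sᵢαᵢ = 18·0.17 + 18·0.18 + 3·0.15 + 54·0.18 = 16.47 m².
T₆₀ = 0.161·V/A = 0.161·60/16.47 = 0.587 s.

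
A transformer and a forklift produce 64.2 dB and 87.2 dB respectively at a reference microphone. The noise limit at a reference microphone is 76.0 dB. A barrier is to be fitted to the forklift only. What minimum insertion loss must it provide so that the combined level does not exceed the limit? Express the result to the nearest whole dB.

The untreated sources together contribute 10^(64.2/10) = 2.630e+06, i.e. 64.20 dB.
To meet 76.0 dB overall, the treated forklift may contribute at most 10^(76.0/10) − 2.630e+06 = 3.718e+07, i.e. 75.70 dB.
So the forklift must be reduced from 87.2 to 75.70 dB: IL = 11.50 dB.

11 dB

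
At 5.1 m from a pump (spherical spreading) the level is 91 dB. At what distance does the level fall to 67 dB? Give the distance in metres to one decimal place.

The 24.0 dB drop corresponds to a distance ratio of 10^(24.0/20) for a point source.
r₂ = 5.1·10^((91−67)/20) = 5.1·10^(24.0/20) = 80.83 m.

80.8 m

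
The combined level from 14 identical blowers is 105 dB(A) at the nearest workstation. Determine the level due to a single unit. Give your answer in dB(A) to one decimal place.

For N identical incoherent sources L_total = L₁ + 10·log₁₀ N, so L₁ = 105 − 10·log₁₀(14) = 105 − 11.461.

93.5 dB(A)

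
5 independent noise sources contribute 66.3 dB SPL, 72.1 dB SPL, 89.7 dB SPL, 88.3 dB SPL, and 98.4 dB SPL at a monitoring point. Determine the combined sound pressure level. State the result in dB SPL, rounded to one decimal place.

Incoherent sources combine by intensity addition: L_total = 10·log₁₀(Σ 10^(L_i/10)).
Σ 10^(L/10) = 10^(66.3/10) + 10^(72.1/10) + 10^(89.7/10) + 10^(88.3/10) + 10^(98.4/10) = 8.548e+09.
L_total = 10·log₁₀(8.548e+09) = 99.32 dB SPL.

99.3 dB SPL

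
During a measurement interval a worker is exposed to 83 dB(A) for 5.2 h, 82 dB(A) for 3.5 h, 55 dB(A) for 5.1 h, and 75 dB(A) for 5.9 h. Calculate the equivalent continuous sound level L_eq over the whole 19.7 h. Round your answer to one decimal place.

The energy average is taken in the linear domain: L_eq = 10·log₁₀[(Σ tᵢ·10^(Lᵢ/10))/T], T = 19.7 h.
Σ tᵢ·10^(Lᵢ/10) = 5.2·10^(83/10) + 3.5·10^(82/10) + 5.1·10^(55/10) + 5.9·10^(75/10) = 1.780e+09.
L_eq = 10·log₁₀(1.780e+09/19.7) = 79.56 dB(A).

79.6 dB(A)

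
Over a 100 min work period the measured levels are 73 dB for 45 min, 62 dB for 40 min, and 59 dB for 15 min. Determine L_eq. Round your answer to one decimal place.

69.9 dB

Weight each interval's intensity by its duration and average over T = 100 min:
Σ tᵢ·10^(Lᵢ/10) = 45·10^(73/10) + 40·10^(62/10) + 15·10^(59/10) = 9.732e+08.
L_eq = 10·log₁₀(9.732e+08/100) = 69.88 dB.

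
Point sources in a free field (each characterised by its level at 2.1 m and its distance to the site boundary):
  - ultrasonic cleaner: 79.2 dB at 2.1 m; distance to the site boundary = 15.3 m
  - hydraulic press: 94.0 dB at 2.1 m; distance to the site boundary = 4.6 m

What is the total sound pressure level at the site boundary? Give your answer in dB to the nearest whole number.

87 dB

First find each source's level at the receiver (point-source: −20·log₁₀(r/r_ref)), then combine on an intensity basis.
ultrasonic cleaner: 79.2 − 20·log₁₀(15.3/2.1) = 79.2 − 17.25 = 61.95 dB.
hydraulic press: 94.0 − 20·log₁₀(4.6/2.1) = 94.0 − 6.81 = 87.19 dB.
Σ 10^(L/10) = 5.251e+08 → L_total = 10·log₁₀(5.251e+08) = 87.20 dB.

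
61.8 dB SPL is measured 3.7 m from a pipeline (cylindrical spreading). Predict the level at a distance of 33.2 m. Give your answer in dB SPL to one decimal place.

For a line source, L₂ = L₁ − 10·log₁₀(r₂/r₁).
L₂ = 61.8 − 10·log₁₀(33.2/3.7) = 61.8 − 9.529 = 52.27 dB SPL.

52.3 dB SPL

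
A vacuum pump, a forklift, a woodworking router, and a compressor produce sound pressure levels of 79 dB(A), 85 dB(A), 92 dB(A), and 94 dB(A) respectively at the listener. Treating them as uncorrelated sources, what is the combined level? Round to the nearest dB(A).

97 dB(A)

Incoherent sources combine by intensity addition: L_total = 10·log₁₀(Σ 10^(L_i/10)).
Σ 10^(L/10) = 10^(79/10) + 10^(85/10) + 10^(92/10) + 10^(94/10) = 4.492e+09.
L_total = 10·log₁₀(4.492e+09) = 96.52 dB(A).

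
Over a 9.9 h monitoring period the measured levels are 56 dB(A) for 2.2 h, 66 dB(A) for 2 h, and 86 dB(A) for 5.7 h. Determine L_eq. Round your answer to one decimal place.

L_eq = 10·log₁₀[(1/T)·Σ tᵢ·10^(Lᵢ/10)] with T = 9.9 h.
Σ tᵢ·10^(Lᵢ/10) = 2.2·10^(56/10) + 2·10^(66/10) + 5.7·10^(86/10) = 2.278e+09.
L_eq = 10·log₁₀(2.278e+09/9.9) = 83.62 dB(A).

83.6 dB(A)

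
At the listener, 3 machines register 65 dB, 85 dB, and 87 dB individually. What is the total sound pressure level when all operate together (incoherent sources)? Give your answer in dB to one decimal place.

Incoherent sources combine by intensity addition: L_total = 10·log₁₀(Σ 10^(L_i/10)).
Σ 10^(L/10) = 10^(65/10) + 10^(85/10) + 10^(87/10) = 8.206e+08.
L_total = 10·log₁₀(8.206e+08) = 89.14 dB.

89.1 dB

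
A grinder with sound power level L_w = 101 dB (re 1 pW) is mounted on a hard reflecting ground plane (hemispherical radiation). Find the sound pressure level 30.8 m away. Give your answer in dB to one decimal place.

63.2 dB

The power spreads over a hemisphere of area 2π·r², so L_p = L_w − 10·log₁₀(2π·r²).
2π·r² = 5960 m², 10·log₁₀ of that is 37.753 dB.
L_p = 101 − 37.753 = 63.25 dB.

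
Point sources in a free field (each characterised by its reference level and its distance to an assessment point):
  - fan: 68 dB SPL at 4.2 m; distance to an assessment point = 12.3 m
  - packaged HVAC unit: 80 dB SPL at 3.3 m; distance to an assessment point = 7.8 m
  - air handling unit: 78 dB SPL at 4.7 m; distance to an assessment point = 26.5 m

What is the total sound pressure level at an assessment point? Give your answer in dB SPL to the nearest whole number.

Apply inverse-square spreading to bring every level to the receiver, then sum 10^(L/10).
fan: 68 − 20·log₁₀(12.3/4.2) = 68 − 9.33 = 58.67 dB SPL.
packaged HVAC unit: 80 − 20·log₁₀(7.8/3.3) = 80 − 7.47 = 72.53 dB SPL.
air handling unit: 78 − 20·log₁₀(26.5/4.7) = 78 − 15.02 = 62.98 dB SPL.
Σ 10^(L/10) = 2.062e+07 → L_total = 10·log₁₀(2.062e+07) = 73.14 dB SPL.

73 dB SPL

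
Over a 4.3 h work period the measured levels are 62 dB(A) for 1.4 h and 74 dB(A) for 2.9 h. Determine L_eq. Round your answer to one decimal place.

L_eq = 10·log₁₀[(1/T)·Σ tᵢ·10^(Lᵢ/10)] with T = 4.3 h.
Σ tᵢ·10^(Lᵢ/10) = 1.4·10^(62/10) + 2.9·10^(74/10) = 7.506e+07.
L_eq = 10·log₁₀(7.506e+07/4.3) = 72.42 dB(A).

72.4 dB(A)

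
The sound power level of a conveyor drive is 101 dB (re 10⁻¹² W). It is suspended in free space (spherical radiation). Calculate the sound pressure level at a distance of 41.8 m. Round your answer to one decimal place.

Free-field spherical radiation: L_p = L_w − 10·log₁₀(4π·r²), r = 41.8 m.
4π·r² = 2.196e+04 m², 10·log₁₀ of that is 43.416 dB.
L_p = 101 − 43.416 = 57.58 dB.

57.6 dB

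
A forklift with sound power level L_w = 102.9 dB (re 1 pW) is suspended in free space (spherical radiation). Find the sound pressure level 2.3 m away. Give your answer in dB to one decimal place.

Free-field spherical radiation: L_p = L_w − 10·log₁₀(4π·r²), r = 2.3 m.
4π·r² = 66.48 m², 10·log₁₀ of that is 18.227 dB.
L_p = 102.9 − 18.227 = 84.67 dB.

84.7 dB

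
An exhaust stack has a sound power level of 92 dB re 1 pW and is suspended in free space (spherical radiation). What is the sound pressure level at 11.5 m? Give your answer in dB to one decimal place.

Free-field spherical radiation: L_p = L_w − 10·log₁₀(4π·r²), r = 11.5 m.
4π·r² = 1662 m², 10·log₁₀ of that is 32.206 dB.
L_p = 92 − 32.206 = 59.79 dB.

59.8 dB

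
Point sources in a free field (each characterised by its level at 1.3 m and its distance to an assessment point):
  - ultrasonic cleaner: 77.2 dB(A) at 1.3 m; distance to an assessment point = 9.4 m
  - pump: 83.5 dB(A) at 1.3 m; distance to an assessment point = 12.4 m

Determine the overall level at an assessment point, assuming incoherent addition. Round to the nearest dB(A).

65 dB(A)

Apply inverse-square spreading to bring every level to the receiver, then sum 10^(L/10).
ultrasonic cleaner: 77.2 − 20·log₁₀(9.4/1.3) = 77.2 − 17.18 = 60.02 dB(A).
pump: 83.5 − 20·log₁₀(12.4/1.3) = 83.5 − 19.59 = 63.91 dB(A).
Σ 10^(L/10) = 3.464e+06 → L_total = 10·log₁₀(3.464e+06) = 65.40 dB(A).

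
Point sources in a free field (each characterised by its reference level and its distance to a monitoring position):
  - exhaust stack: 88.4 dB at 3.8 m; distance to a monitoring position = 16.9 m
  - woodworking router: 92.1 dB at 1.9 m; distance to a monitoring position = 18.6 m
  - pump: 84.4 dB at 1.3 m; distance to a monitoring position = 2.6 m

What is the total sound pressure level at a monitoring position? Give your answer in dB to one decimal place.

80.8 dB

Apply inverse-square spreading to bring every level to the receiver, then sum 10^(L/10).
exhaust stack: 88.4 − 20·log₁₀(16.9/3.8) = 88.4 − 12.96 = 75.44 dB.
woodworking router: 92.1 − 20·log₁₀(18.6/1.9) = 92.1 − 19.82 = 72.28 dB.
pump: 84.4 − 20·log₁₀(2.6/1.3) = 84.4 − 6.02 = 78.38 dB.
Σ 10^(L/10) = 1.208e+08 → L_total = 10·log₁₀(1.208e+08) = 80.82 dB.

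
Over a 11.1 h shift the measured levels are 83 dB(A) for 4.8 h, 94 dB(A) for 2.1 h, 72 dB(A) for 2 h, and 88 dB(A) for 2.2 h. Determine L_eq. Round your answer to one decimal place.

88.4 dB(A)

The energy average is taken in the linear domain: L_eq = 10·log₁₀[(Σ tᵢ·10^(Lᵢ/10))/T], T = 11.1 h.
Σ tᵢ·10^(Lᵢ/10) = 4.8·10^(83/10) + 2.1·10^(94/10) + 2·10^(72/10) + 2.2·10^(88/10) = 7.652e+09.
L_eq = 10·log₁₀(7.652e+09/11.1) = 88.38 dB(A).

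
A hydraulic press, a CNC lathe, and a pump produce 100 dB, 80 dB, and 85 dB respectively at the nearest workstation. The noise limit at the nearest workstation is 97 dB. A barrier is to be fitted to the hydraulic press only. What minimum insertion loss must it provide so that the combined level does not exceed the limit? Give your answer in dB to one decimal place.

The untreated sources together contribute 10^(80/10) + 10^(85/10) = 4.162e+08, i.e. 86.19 dB.
To meet 97 dB overall, the treated hydraulic press may contribute at most 10^(97/10) − 4.162e+08 = 4.596e+09, i.e. 96.62 dB.
Required insertion loss = 100 − 96.62 = 3.38 dB.

3.4 dB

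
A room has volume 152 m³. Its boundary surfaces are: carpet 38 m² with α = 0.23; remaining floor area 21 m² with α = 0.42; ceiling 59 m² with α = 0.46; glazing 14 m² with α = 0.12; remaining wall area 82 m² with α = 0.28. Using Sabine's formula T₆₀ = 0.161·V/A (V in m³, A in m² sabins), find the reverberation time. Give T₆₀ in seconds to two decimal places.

0.35 s

A = Σ Sᵢαᵢ = 38·0.23 + 21·0.42 + 59·0.46 + 14·0.12 + 82·0.28 = 69.34 m².
T₆₀ = 0.161 × 152 / 69.34 = 0.353 s.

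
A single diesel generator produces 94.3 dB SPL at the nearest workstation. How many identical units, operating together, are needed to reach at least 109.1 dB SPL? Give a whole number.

31

Need L₁ + 10·log₁₀ N ≥ 109.1, i.e. log₁₀ N ≥ 1.48.
N ≥ 10^(14.8/10) = 30.200, so N = 31.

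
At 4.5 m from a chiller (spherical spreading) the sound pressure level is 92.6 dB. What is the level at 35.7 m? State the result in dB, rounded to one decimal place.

74.6 dB

Point-source attenuation: ΔL = 20·log₁₀(r₂/r₁) = 20·log₁₀(35.7/4.5) = 17.989 dB.
L₂ = 92.6 − 20·log₁₀(35.7/4.5) = 92.6 − 17.989 = 74.61 dB.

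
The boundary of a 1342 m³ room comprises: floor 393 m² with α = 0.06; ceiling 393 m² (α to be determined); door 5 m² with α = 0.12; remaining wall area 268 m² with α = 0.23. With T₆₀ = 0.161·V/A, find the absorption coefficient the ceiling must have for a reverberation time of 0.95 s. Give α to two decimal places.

0.36

Required total absorption A = 0.161·1342/0.95 = 227.43 m².
Absorption from the other surfaces = 393·0.06 + 5·0.12 + 268·0.23 = 85.82 m², so the ceiling must supply 141.61 m² over 393 m².
α = 141.61/393 = 0.360.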